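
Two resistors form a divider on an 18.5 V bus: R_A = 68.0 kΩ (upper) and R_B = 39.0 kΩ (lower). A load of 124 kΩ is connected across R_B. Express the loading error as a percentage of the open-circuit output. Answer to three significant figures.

16.7 %

Unloaded V = 18.5 × 39.0/107.0 = 6.743 V.
Loaded: R_B‖R_L = 29.67 kΩ, giving V = 18.5 × 29.67/97.67 = 5.620 V.
Drop = (6.743 − 5.620) / 6.743 = 16.7 %.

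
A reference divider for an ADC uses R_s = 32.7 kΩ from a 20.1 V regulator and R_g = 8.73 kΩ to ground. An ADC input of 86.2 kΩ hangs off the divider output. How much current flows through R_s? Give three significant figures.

I ≈ 0.495 mA

R_g‖R_L = 7.927 kΩ, so the source sees R_s + R_g‖R_L = 40.63 kΩ.
I = 20.1 V / 40.63 kΩ = 0.495 mA.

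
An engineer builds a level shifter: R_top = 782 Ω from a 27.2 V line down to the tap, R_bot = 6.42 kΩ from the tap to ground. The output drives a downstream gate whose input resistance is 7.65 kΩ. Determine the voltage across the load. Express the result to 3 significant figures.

The load sits in parallel with R_bot: R_bot‖R_L = (6420 × 7650) / (6420 + 7650) = 3491 Ω.
V_out = 27.2 × 3491 / (782 + 3491) = 27.2 × 3491/4273 = 22.2 V.

V_out ≈ 22.2 V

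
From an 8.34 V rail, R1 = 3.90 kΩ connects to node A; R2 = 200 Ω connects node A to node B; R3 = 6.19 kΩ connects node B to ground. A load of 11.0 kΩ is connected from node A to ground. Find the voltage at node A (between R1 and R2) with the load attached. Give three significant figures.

V ≈ 4.24 V

Below node A the series string R2+R3 = 6390 Ω sits in parallel with the 11000 Ω load: 4042 Ω.
V_A = 8.34 × 4042/(3900 + 4042) = 4.24 V.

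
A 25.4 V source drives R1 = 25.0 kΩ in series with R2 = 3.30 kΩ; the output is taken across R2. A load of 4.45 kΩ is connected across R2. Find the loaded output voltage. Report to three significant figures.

V_out ≈ 1.79 V

The load sits in parallel with R2: R2‖R_L = (3.30 × 4.45) / (3.30 + 4.45) = 1.895 kΩ.
V_out = 25.4 × 1.895 / (25.0 + 1.895) = 25.4 × 1.895/26.89 = 1.79 V.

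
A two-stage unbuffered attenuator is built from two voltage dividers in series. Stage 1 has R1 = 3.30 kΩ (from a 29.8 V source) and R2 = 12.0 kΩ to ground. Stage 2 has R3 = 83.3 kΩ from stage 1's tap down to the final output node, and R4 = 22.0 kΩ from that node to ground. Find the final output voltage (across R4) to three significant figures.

V_out ≈ 4.77 V

Stage 2 presents R3+R4 = 105.3 kΩ as a load on stage 1's tap.
Stage 1's lower leg becomes R2‖(R3+R4) = 10.77 kΩ, so V_mid = 29.8 × 10.77/14.07 = 22.81 V.
Stage 2 is itself unloaded: V_out = V_mid × R4/(R3+R4) = 22.81 × 22.0/105.3 = 4.77 V.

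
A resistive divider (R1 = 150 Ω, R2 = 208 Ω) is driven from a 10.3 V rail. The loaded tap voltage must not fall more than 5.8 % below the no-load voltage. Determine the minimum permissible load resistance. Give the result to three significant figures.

Output resistance R_th = R1‖R2 = (150 × 208)/358.0 = 87.15 Ω.
The fractional drop is R_th/(R_th + R_L); requiring this ≤ 0.0580 gives R_L ≥ R_th(1/0.0580 − 1) = 87.15 × 16.24 = 1.42 kΩ.

R_L(min) ≈ 1.42 kΩ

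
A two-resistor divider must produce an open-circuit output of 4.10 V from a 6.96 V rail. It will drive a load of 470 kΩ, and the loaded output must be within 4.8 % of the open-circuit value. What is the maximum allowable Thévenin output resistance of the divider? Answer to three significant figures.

R_th ≤ 23.7 kΩ

Loading drop = R_th/(R_th + R_L) ≤ 0.0480, so R_th ≤ R_L · ε/(1−ε) = 470 kΩ × 0.0480/0.9520 = 23.7 kΩ.
(Any R1, R2 with R2/(R1+R2) = 0.589 and R1‖R2 ≤ 23.7 kΩ will meet the spec.)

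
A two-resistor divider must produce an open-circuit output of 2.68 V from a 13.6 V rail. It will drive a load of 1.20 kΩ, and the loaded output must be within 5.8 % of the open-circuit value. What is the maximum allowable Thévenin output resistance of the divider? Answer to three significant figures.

R_th ≤ 73.9 Ω

Loading drop = R_th/(R_th + R_L) ≤ 0.0580, so R_th ≤ R_L · ε/(1−ε) = 1.20 kΩ × 0.0580/0.9420 = 73.9 Ω.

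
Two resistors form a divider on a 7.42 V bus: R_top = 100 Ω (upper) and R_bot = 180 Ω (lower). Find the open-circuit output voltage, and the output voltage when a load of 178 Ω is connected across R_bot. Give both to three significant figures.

Open-circuit: V = 7.42 × 180/(100 + 180) = 4.77 V.
With the load, R_bot becomes R_bot‖R_L = 89.50 Ω, so V = 7.42 × 89.50/189.5 = 3.50 V.

Unloaded: 4.77 V; loaded: 3.50 V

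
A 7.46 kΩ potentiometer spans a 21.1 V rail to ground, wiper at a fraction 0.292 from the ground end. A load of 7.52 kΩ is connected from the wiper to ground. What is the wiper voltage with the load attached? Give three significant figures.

V ≈ 5.11 V

The wiper splits the pot into (1−α)R = 5.282 kΩ above and αR = 2.178 kΩ below.
Lower section ‖ load = 1.689 kΩ.
V_wiper = 21.1 × 1.689/(5.282 + 1.689) = 5.11 V.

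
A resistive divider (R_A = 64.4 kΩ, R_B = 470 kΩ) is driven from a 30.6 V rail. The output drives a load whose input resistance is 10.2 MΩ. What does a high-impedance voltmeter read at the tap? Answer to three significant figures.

The load sits in parallel with R_B: R_B‖R_L = (470 × 10200) / (470 + 10200) = 449.3 kΩ.
V_out = 30.6 × 449.3 / (64.4 + 449.3) = 30.6 × 449.3/513.7 = 26.8 V.

V_out ≈ 26.8 V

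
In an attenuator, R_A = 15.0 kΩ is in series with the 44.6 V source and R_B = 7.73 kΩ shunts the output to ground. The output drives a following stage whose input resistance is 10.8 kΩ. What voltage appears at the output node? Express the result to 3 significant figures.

V_out ≈ 10.3 V

The load sits in parallel with R_B: R_B‖R_L = (7.73 × 10.8) / (7.73 + 10.8) = 4.505 kΩ.
V_out = 44.6 × 4.505 / (15.0 + 4.505) = 44.6 × 4.505/19.51 = 10.3 V.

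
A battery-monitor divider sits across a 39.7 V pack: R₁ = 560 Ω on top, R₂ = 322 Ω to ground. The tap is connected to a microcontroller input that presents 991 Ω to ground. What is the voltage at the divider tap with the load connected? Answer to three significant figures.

V_out ≈ 12.0 V

The load sits in parallel with R₂: R₂‖R_L = (322 × 991) / (322 + 991) = 243.0 Ω.
V_out = 39.7 × 243.0 / (560 + 243.0) = 39.7 × 243.0/803.0 = 12.0 V.
(Unloaded it would have been 14.5 V.)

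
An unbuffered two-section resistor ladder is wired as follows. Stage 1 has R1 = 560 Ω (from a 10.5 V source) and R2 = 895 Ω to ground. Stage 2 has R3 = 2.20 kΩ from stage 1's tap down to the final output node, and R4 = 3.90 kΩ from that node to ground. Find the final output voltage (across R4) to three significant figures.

V_out ≈ 3.91 V

Stage 2 presents R3+R4 = 6100 Ω as a load on stage 1's tap.
Stage 1's lower leg becomes R2‖(R3+R4) = 780.5 Ω, so V_mid = 10.5 × 780.5/1340 = 6.114 V.
Stage 2 is itself unloaded: V_out = V_mid × R4/(R3+R4) = 6.114 × 3900/6100 = 3.91 V.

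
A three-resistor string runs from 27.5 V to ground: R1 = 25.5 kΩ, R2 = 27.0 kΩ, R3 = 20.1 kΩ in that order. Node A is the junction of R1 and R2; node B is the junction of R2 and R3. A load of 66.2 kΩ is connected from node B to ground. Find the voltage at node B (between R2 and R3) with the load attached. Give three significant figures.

V ≈ 6.24 V

At node B, R3 is in parallel with the load: R3‖R_L = 15.42 kΩ.
Below node A the resistance is R2 + (R3‖R_L) = 42.42 kΩ, so V_A = 27.5 × 42.42/67.92 = 17.18 V.
Then V_B = V_A × (R3‖R_L)/(R2 + R3‖R_L) = 17.18 × 15.42/42.42 = 6.24 V.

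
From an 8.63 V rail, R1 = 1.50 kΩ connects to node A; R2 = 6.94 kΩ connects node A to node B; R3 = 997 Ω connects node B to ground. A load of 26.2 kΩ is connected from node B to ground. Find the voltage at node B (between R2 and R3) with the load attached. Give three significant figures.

At node B, R3 is in parallel with the load: R3‖R_L = 960.5 Ω.
Below node A the resistance is R2 + (R3‖R_L) = 7900 Ω, so V_A = 8.63 × 7900/9400 = 7.253 V.
Then V_B = V_A × (R3‖R_L)/(R2 + R3‖R_L) = 7.253 × 960.5/7900 = 0.882 V.

V ≈ 0.882 V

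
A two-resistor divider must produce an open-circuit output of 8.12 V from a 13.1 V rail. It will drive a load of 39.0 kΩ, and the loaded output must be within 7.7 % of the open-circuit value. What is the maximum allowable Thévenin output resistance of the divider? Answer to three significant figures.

R_th ≤ 3.25 kΩ

Loading drop = R_th/(R_th + R_L) ≤ 0.0770, so R_th ≤ R_L · ε/(1−ε) = 39.0 kΩ × 0.0770/0.9230 = 3.25 kΩ.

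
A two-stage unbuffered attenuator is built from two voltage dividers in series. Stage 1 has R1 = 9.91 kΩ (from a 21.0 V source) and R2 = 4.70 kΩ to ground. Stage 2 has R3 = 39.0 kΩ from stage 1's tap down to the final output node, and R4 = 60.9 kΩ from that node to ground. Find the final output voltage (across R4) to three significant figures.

V_out ≈ 3.99 V

Stage 2 presents R3+R4 = 99.90 kΩ as a load on stage 1's tap.
Stage 1's lower leg becomes R2‖(R3+R4) = 4.489 kΩ, so V_mid = 21.0 × 4.489/14.40 = 6.547 V.
Stage 2 is itself unloaded: V_out = V_mid × R4/(R3+R4) = 6.547 × 60.9/99.90 = 3.99 V.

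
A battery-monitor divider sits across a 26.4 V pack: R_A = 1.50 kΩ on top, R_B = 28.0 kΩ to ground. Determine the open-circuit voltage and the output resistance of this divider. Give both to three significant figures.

V_th = 25.1 V, R_th = 1.42 kΩ

V_th is the open-circuit tap voltage: 26.4 × 28.0/(1.50 + 28.0) = 25.1 V.
With the supply zeroed, R_A and R_B appear in parallel from the tap: R_th = R_A‖R_B = (1.50 × 28.0)/29.50 = 1.42 kΩ.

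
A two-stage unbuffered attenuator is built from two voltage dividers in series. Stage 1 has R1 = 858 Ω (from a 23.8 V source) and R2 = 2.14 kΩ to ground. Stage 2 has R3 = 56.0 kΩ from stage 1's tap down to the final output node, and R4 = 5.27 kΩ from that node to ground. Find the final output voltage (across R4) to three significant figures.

Stage 2 presents R3+R4 = 61270 Ω as a load on stage 1's tap.
Stage 1's lower leg becomes R2‖(R3+R4) = 2068 Ω, so V_mid = 23.8 × 2068/2926 = 16.82 V.
Stage 2 is itself unloaded: V_out = V_mid × R4/(R3+R4) = 16.82 × 5270/61270 = 1.45 V.

V_out ≈ 1.45 V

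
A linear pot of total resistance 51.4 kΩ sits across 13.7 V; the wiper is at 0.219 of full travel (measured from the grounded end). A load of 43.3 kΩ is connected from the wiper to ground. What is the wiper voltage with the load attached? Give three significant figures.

V ≈ 2.49 V

The wiper splits the pot into (1−α)R = 40.14 kΩ above and αR = 11.26 kΩ below.
Lower section ‖ load = 8.934 kΩ.
V_wiper = 13.7 × 8.934/(40.14 + 8.934) = 2.49 V.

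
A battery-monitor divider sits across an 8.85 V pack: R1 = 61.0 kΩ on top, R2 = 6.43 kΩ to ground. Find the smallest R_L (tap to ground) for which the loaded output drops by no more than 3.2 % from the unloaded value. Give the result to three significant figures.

R_L(min) ≈ 176 kΩ

Output resistance R_th = R1‖R2 = (61.0 × 6.43)/67.43 = 5.817 kΩ.
The fractional drop is R_th/(R_th + R_L); requiring this ≤ 0.0320 gives R_L ≥ R_th(1/0.0320 − 1) = 5.817 × 30.25 = 176 kΩ.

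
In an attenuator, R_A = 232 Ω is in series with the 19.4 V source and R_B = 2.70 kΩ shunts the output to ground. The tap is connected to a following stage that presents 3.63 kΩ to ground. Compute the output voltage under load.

V_out ≈ 16.9 V

The load sits in parallel with R_B: R_B‖R_L = (2700 × 3630) / (2700 + 3630) = 1548 Ω.
V_out = 19.4 × 1548 / (232 + 1548) = 19.4 × 1548/1780 = 16.9 V.
(Unloaded it would have been 17.9 V.)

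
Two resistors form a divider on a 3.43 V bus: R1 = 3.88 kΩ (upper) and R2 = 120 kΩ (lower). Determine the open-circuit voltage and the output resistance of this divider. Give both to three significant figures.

V_th = 3.32 V, R_th = 3.76 kΩ

V_th is the open-circuit tap voltage: 3.43 × 120/(3.88 + 120) = 3.32 V.
With the supply zeroed, R1 and R2 appear in parallel from the tap: R_th = R1‖R2 = (3.88 × 120)/123.9 = 3.76 kΩ.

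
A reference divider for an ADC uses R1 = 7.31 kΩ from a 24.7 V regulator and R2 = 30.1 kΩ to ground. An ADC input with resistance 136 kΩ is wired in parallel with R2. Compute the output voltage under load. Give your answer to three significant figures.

V_out ≈ 19.0 V

The load sits in parallel with R2: R2‖R_L = (30.1 × 136) / (30.1 + 136) = 24.65 kΩ.
V_out = 24.7 × 24.65 / (7.31 + 24.65) = 24.7 × 24.65/31.96 = 19.0 V.
(Unloaded it would have been 19.9 V.)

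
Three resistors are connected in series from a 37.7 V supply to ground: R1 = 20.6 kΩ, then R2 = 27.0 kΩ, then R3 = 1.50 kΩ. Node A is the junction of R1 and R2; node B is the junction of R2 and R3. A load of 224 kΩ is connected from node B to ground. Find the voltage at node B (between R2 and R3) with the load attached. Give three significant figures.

V ≈ 1.14 V

At node B, R3 is in parallel with the load: R3‖R_L = 1.490 kΩ.
Below node A the resistance is R2 + (R3‖R_L) = 28.49 kΩ, so V_A = 37.7 × 28.49/49.09 = 21.88 V.
Then V_B = V_A × (R3‖R_L)/(R2 + R3‖R_L) = 21.88 × 1.490/28.49 = 1.14 V.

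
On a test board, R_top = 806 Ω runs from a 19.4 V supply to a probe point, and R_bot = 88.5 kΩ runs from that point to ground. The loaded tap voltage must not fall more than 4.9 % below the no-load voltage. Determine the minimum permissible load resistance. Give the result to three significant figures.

Output resistance R_th = R_top‖R_bot = (806 × 88500)/89310 = 798.7 Ω.
The fractional drop is R_th/(R_th + R_L); requiring this ≤ 0.0490 gives R_L ≥ R_th(1/0.0490 − 1) = 798.7 × 19.41 = 15.5 kΩ.

R_L(min) ≈ 15.5 kΩ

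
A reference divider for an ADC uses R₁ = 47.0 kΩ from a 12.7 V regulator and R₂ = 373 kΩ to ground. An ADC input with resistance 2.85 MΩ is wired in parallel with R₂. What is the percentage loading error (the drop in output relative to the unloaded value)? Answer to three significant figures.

1.44 %

The divider's output (Thévenin) resistance is R₁‖R₂ = 41.74 kΩ.
Fractional drop under load = R_th/(R_th + R_L) = 41.74 / (41.74 + 2850) = 0.01443.
So the output falls by 1.44 %.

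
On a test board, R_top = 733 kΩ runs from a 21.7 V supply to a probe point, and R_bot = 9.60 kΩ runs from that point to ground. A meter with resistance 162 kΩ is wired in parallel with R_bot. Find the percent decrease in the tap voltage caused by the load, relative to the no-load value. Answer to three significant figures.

5.53 %

The divider's output (Thévenin) resistance is R_top‖R_bot = 9.476 kΩ.
Fractional drop under load = R_th/(R_th + R_L) = 9.476 / (9.476 + 162) = 0.05526.
So the output falls by 5.53 %.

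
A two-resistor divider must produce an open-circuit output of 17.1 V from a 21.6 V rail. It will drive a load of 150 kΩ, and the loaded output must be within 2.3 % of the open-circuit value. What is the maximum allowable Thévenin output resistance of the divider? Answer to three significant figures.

R_th ≤ 3.53 kΩ

Loading drop = R_th/(R_th + R_L) ≤ 0.0230, so R_th ≤ R_L · ε/(1−ε) = 150 kΩ × 0.0230/0.9770 = 3.53 kΩ.
(Any R1, R2 with R2/(R1+R2) = 0.792 and R1‖R2 ≤ 3.53 kΩ will meet the spec.)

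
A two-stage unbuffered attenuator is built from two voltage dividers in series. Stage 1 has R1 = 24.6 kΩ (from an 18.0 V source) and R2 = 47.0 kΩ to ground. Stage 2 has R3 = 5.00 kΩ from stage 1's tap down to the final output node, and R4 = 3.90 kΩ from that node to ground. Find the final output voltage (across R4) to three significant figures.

Stage 2 presents R3+R4 = 8.900 kΩ as a load on stage 1's tap.
Stage 1's lower leg becomes R2‖(R3+R4) = 7.483 kΩ, so V_mid = 18.0 × 7.483/32.08 = 4.198 V.
Stage 2 is itself unloaded: V_out = V_mid × R4/(R3+R4) = 4.198 × 3.90/8.900 = 1.84 V.

V_out ≈ 1.84 V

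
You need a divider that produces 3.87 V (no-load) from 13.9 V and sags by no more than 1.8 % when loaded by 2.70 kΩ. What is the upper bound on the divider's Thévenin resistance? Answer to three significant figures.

Loading drop = R_th/(R_th + R_L) ≤ 0.0180, so R_th ≤ R_L · ε/(1−ε) = 2.70 kΩ × 0.0180/0.9820 = 49.5 Ω.

R_th ≤ 49.5 Ω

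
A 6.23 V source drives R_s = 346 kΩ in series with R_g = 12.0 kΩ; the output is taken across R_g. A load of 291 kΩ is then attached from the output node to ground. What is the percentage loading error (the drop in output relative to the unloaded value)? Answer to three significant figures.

3.83 %

The divider's output (Thévenin) resistance is R_s‖R_g = 11.60 kΩ.
Fractional drop under load = R_th/(R_th + R_L) = 11.60 / (11.60 + 291) = 0.03833.
So the output falls by 3.83 %.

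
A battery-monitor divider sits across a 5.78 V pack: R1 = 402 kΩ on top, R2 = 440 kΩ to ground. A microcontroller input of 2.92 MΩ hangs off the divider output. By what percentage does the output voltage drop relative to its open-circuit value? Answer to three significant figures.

The divider's output (Thévenin) resistance is R1‖R2 = 210.1 kΩ.
Fractional drop under load = R_th/(R_th + R_L) = 210.1 / (210.1 + 2920) = 0.06711.
So the output falls by 6.71 %.

6.71 %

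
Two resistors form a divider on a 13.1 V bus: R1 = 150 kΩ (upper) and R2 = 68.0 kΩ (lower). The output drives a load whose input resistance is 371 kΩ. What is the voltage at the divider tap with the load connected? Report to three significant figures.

V_out ≈ 3.63 V

The load sits in parallel with R2: R2‖R_L = (68.0 × 371) / (68.0 + 371) = 57.47 kΩ.
V_out = 13.1 × 57.47 / (150 + 57.47) = 13.1 × 57.47/207.5 = 3.63 V.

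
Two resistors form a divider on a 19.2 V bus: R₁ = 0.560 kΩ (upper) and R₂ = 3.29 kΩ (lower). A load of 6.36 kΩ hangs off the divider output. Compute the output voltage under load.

V_out ≈ 15.3 V

The load sits in parallel with R₂: R₂‖R_L = (3290 × 6360) / (3290 + 6360) = 2168 Ω.
V_out = 19.2 × 2168 / (560 + 2168) = 19.2 × 2168/2728 = 15.3 V.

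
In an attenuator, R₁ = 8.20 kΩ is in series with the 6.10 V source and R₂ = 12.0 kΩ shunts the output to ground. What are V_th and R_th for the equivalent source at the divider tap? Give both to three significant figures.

V_th = 3.62 V, R_th = 4.87 kΩ

V_th is the open-circuit tap voltage: 6.10 × 12.0/(8.20 + 12.0) = 3.62 V.
With the supply zeroed, R₁ and R₂ appear in parallel from the tap: R_th = R₁‖R₂ = (8.20 × 12.0)/20.20 = 4.87 kΩ.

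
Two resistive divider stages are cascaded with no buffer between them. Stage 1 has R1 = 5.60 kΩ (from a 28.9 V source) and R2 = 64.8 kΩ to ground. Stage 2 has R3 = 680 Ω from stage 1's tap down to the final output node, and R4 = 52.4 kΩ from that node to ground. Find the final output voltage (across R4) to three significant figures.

V_out ≈ 23.9 V

Stage 2 presents R3+R4 = 53080 Ω as a load on stage 1's tap.
Stage 1's lower leg becomes R2‖(R3+R4) = 29180 Ω, so V_mid = 28.9 × 29180/34780 = 24.25 V.
Stage 2 is itself unloaded: V_out = V_mid × R4/(R3+R4) = 24.25 × 52400/53080 = 23.9 V.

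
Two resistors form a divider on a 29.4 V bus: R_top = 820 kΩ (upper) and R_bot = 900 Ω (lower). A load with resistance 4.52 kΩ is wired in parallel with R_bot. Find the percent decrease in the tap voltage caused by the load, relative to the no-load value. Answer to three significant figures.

16.6 %

Unloaded V = 29.4 × 900/820900 = 0.03223 V.
Loaded: R_bot‖R_L = 750.6 Ω, giving V = 29.4 × 750.6/820800 = 0.02689 V.
Drop = (0.03223 − 0.02689) / 0.03223 = 16.6 %.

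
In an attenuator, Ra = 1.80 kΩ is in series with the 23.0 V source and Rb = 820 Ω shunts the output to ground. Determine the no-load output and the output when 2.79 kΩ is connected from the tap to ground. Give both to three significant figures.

Open-circuit: V = 23.0 × 820/(1800 + 820) = 7.20 V.
With the load, Rb becomes Rb‖R_L = 633.7 Ω, so V = 23.0 × 633.7/2434 = 5.99 V.

Unloaded: 7.20 V; loaded: 5.99 V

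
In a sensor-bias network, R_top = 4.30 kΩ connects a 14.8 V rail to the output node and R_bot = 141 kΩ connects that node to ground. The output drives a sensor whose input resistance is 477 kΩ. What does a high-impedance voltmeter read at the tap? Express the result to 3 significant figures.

The load sits in parallel with R_bot: R_bot‖R_L = (141 × 477) / (141 + 477) = 108.8 kΩ.
V_out = 14.8 × 108.8 / (4.30 + 108.8) = 14.8 × 108.8/113.1 = 14.2 V.
(Unloaded it would have been 14.4 V.)

V_out ≈ 14.2 V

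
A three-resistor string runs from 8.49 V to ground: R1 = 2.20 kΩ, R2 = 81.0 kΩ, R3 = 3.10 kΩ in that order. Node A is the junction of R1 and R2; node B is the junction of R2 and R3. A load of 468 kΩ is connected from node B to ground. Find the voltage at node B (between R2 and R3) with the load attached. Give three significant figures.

V ≈ 0.303 V

At node B, R3 is in parallel with the load: R3‖R_L = 3.080 kΩ.
Below node A the resistance is R2 + (R3‖R_L) = 84.08 kΩ, so V_A = 8.49 × 84.08/86.28 = 8.274 V.
Then V_B = V_A × (R3‖R_L)/(R2 + R3‖R_L) = 8.274 × 3.080/84.08 = 0.303 V.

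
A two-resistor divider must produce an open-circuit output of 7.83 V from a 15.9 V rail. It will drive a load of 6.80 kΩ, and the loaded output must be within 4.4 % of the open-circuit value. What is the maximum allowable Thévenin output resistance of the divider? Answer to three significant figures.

Loading drop = R_th/(R_th + R_L) ≤ 0.0440, so R_th ≤ R_L · ε/(1−ε) = 6.80 kΩ × 0.0440/0.9560 = 313 Ω.

R_th ≤ 313 Ω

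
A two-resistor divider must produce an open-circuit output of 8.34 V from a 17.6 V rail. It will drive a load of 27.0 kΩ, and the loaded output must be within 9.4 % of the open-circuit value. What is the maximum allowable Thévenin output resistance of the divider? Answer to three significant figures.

R_th ≤ 2.80 kΩ

Loading drop = R_th/(R_th + R_L) ≤ 0.0940, so R_th ≤ R_L · ε/(1−ε) = 27.0 kΩ × 0.0940/0.9060 = 2.80 kΩ.
(Any R1, R2 with R2/(R1+R2) = 0.474 and R1‖R2 ≤ 2.80 kΩ will meet the spec.)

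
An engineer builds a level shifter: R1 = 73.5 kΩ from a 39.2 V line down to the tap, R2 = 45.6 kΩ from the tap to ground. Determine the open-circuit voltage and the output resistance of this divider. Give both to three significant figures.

V_th is the open-circuit tap voltage: 39.2 × 45.6/(73.5 + 45.6) = 15.0 V.
With the supply zeroed, R1 and R2 appear in parallel from the tap: R_th = R1‖R2 = (73.5 × 45.6)/119.1 = 28.1 kΩ.

V_th = 15.0 V, R_th = 28.1 kΩ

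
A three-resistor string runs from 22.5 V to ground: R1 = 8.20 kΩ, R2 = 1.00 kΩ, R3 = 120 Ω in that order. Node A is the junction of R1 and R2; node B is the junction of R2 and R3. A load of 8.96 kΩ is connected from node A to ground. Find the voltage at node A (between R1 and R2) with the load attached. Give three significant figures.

Below node A the series string R2+R3 = 1120 Ω sits in parallel with the 8960 Ω load: 995.6 Ω.
V_A = 22.5 × 995.6/(8200 + 995.6) = 2.44 V.

V ≈ 2.44 V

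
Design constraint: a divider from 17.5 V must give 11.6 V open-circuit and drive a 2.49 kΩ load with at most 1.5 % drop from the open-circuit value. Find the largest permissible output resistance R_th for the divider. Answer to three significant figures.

Loading drop = R_th/(R_th + R_L) ≤ 0.0150, so R_th ≤ R_L · ε/(1−ε) = 2.49 kΩ × 0.0150/0.9850 = 37.9 Ω.
(Any R1, R2 with R2/(R1+R2) = 0.663 and R1‖R2 ≤ 37.9 Ω will meet the spec.)

R_th ≤ 37.9 Ω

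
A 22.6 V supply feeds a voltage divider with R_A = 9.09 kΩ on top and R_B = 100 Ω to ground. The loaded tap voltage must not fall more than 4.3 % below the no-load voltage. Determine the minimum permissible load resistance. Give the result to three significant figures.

Output resistance R_th = R_A‖R_B = (9090 × 100)/9190 = 98.91 Ω.
The fractional drop is R_th/(R_th + R_L); requiring this ≤ 0.0430 gives R_L ≥ R_th(1/0.0430 − 1) = 98.91 × 22.26 = 2.20 kΩ.

R_L(min) ≈ 2.20 kΩ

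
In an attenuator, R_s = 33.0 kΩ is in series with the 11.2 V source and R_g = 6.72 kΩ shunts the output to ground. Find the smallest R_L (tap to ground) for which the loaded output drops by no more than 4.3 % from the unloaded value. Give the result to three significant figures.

R_L(min) ≈ 124 kΩ

Output resistance R_th = R_s‖R_g = (33.0 × 6.72)/39.72 = 5.583 kΩ.
The fractional drop is R_th/(R_th + R_L); requiring this ≤ 0.0430 gives R_L ≥ R_th(1/0.0430 − 1) = 5.583 × 22.26 = 124 kΩ.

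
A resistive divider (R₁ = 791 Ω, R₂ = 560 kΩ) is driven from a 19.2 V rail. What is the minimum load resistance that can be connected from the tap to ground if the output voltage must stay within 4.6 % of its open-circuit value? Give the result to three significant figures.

Output resistance R_th = R₁‖R₂ = (791 × 560000)/560800 = 789.9 Ω.
The fractional drop is R_th/(R_th + R_L); requiring this ≤ 0.0460 gives R_L ≥ R_th(1/0.0460 − 1) = 789.9 × 20.74 = 16.4 kΩ.

R_L(min) ≈ 16.4 kΩ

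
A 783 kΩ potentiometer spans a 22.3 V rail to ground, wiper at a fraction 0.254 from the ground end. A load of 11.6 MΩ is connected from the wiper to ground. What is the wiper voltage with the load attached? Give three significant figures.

The wiper splits the pot into (1−α)R = 584.1 kΩ above and αR = 198.9 kΩ below.
Lower section ‖ load = 195.5 kΩ.
V_wiper = 22.3 × 195.5/(584.1 + 195.5) = 5.59 V.

V ≈ 5.59 V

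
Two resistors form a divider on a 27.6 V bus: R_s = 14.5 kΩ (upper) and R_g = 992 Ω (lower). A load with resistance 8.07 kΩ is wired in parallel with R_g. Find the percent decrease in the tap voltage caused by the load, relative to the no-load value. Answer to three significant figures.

Unloaded V = 27.6 × 992/15490 = 1.7673 V.
Loaded: R_g‖R_L = 883.4 Ω, giving V = 27.6 × 883.4/15380 = 1.5850 V.
Drop = (1.7673 − 1.5850) / 1.7673 = 10.3 %.

10.3 %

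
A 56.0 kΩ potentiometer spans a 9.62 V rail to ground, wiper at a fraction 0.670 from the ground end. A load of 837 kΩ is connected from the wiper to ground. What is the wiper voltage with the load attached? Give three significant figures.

The wiper splits the pot into (1−α)R = 18.48 kΩ above and αR = 37.52 kΩ below.
Lower section ‖ load = 35.91 kΩ.
V_wiper = 9.62 × 35.91/(18.48 + 35.91) = 6.35 V.

V ≈ 6.35 V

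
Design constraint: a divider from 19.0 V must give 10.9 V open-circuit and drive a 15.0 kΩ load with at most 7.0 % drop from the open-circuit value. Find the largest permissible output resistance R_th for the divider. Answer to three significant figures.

R_th ≤ 1.13 kΩ

Loading drop = R_th/(R_th + R_L) ≤ 0.0700, so R_th ≤ R_L · ε/(1−ε) = 15.0 kΩ × 0.0700/0.9300 = 1.13 kΩ.
(Any R1, R2 with R2/(R1+R2) = 0.574 and R1‖R2 ≤ 1.13 kΩ will meet the spec.)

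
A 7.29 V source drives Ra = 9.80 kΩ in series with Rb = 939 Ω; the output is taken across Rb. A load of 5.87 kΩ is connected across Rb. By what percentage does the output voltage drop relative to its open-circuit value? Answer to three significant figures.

12.7 %

The divider's output (Thévenin) resistance is Ra‖Rb = 856.9 Ω.
Fractional drop under load = R_th/(R_th + R_L) = 856.9 / (856.9 + 5870) = 0.1274.
So the output falls by 12.7 %.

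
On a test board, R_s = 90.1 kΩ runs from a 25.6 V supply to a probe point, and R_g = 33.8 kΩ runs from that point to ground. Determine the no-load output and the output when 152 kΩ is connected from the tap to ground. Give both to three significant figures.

Unloaded: 6.98 V; loaded: 6.01 V

Open-circuit: V = 25.6 × 33.8/(90.1 + 33.8) = 6.98 V.
With the load, R_g becomes R_g‖R_L = 27.65 kΩ, so V = 25.6 × 27.65/117.8 = 6.01 V.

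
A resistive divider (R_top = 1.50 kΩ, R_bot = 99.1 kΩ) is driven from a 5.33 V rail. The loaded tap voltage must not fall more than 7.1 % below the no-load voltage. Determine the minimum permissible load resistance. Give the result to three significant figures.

Output resistance R_th = R_top‖R_bot = (1.50 × 99.1)/100.6 = 1.478 kΩ.
The fractional drop is R_th/(R_th + R_L); requiring this ≤ 0.0710 gives R_L ≥ R_th(1/0.0710 − 1) = 1.478 × 13.08 = 19.3 kΩ.

R_L(min) ≈ 19.3 kΩ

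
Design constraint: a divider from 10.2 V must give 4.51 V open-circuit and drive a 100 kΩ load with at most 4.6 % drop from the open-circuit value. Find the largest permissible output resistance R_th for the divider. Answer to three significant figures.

R_th ≤ 4.82 kΩ

Loading drop = R_th/(R_th + R_L) ≤ 0.0460, so R_th ≤ R_L · ε/(1−ε) = 100 kΩ × 0.0460/0.9540 = 4.82 kΩ.
(Any R1, R2 with R2/(R1+R2) = 0.442 and R1‖R2 ≤ 4.82 kΩ will meet the spec.)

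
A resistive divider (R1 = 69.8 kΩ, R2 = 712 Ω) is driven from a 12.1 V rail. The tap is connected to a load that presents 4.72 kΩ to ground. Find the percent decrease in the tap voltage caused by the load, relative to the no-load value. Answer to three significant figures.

Unloaded V = 12.1 × 712/70510 = 0.12218 V.
Loaded: R2‖R_L = 618.7 Ω, giving V = 12.1 × 618.7/70420 = 0.10631 V.
Drop = (0.12218 − 0.10631) / 0.12218 = 13.0 %.

13.0 %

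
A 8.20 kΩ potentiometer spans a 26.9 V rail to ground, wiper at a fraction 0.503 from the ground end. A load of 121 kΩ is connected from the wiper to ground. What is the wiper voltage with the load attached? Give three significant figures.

The wiper splits the pot into (1−α)R = 4.075 kΩ above and αR = 4.125 kΩ below.
Lower section ‖ load = 3.989 kΩ.
V_wiper = 26.9 × 3.989/(4.075 + 3.989) = 13.3 V.

V ≈ 13.3 V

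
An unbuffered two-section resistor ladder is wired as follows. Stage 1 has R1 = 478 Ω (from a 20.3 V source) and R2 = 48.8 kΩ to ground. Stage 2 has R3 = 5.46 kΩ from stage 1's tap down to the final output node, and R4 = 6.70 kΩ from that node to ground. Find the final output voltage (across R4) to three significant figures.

V_out ≈ 10.7 V

Stage 2 presents R3+R4 = 12160 Ω as a load on stage 1's tap.
Stage 1's lower leg becomes R2‖(R3+R4) = 9734 Ω, so V_mid = 20.3 × 9734/10210 = 19.35 V.
Stage 2 is itself unloaded: V_out = V_mid × R4/(R3+R4) = 19.35 × 6700/12160 = 10.7 V.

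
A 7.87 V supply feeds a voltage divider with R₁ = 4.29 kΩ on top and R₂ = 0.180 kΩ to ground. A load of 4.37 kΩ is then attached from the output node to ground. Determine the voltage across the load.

V_out ≈ 0.305 V

The load sits in parallel with R₂: R₂‖R_L = (180 × 4370) / (180 + 4370) = 172.9 Ω.
V_out = 7.87 × 172.9 / (4290 + 172.9) = 7.87 × 172.9/4463 = 0.305 V.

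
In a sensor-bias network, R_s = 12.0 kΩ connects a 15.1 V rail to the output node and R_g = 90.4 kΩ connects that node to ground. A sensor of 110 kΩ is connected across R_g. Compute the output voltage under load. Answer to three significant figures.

V_out ≈ 12.2 V

The load sits in parallel with R_g: R_g‖R_L = (90.4 × 110) / (90.4 + 110) = 49.62 kΩ.
V_out = 15.1 × 49.62 / (12.0 + 49.62) = 15.1 × 49.62/61.62 = 12.2 V.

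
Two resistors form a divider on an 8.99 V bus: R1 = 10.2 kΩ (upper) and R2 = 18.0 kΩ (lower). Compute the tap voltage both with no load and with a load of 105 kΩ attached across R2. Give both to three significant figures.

Unloaded: 5.74 V; loaded: 5.40 V

Open-circuit: V = 8.99 × 18.0/(10.2 + 18.0) = 5.74 V.
With the load, R2 becomes R2‖R_L = 15.37 kΩ, so V = 8.99 × 15.37/25.57 = 5.40 V.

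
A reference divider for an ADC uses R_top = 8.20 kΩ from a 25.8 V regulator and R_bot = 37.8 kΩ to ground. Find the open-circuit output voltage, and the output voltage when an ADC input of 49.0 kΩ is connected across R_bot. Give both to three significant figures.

Open-circuit: V = 25.8 × 37.8/(8.20 + 37.8) = 21.2 V.
With the load, R_bot becomes R_bot‖R_L = 21.34 kΩ, so V = 25.8 × 21.34/29.54 = 18.6 V.

Unloaded: 21.2 V; loaded: 18.6 V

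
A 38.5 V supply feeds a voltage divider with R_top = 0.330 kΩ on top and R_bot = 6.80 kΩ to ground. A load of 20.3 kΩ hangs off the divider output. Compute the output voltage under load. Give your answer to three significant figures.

V_out ≈ 36.2 V

The load sits in parallel with R_bot: R_bot‖R_L = (6800 × 20300) / (6800 + 20300) = 5094 Ω.
V_out = 38.5 × 5094 / (330 + 5094) = 38.5 × 5094/5424 = 36.2 V.
(Unloaded it would have been 36.7 V.)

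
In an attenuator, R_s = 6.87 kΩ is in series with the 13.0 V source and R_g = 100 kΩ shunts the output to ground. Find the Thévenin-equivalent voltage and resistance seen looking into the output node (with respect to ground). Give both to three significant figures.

V_th = 12.2 V, R_th = 6.43 kΩ

V_th is the open-circuit tap voltage: 13.0 × 100/(6.87 + 100) = 12.2 V.
With the supply zeroed, R_s and R_g appear in parallel from the tap: R_th = R_s‖R_g = (6.87 × 100)/106.9 = 6.43 kΩ.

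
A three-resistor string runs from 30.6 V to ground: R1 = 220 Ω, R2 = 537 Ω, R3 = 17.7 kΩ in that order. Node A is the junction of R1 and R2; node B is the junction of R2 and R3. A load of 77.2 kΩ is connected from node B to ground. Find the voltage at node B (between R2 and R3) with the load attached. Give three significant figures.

V ≈ 29.1 V

At node B, R3 is in parallel with the load: R3‖R_L = 14400 Ω.
Below node A the resistance is R2 + (R3‖R_L) = 14940 Ω, so V_A = 30.6 × 14940/15160 = 30.16 V.
Then V_B = V_A × (R3‖R_L)/(R2 + R3‖R_L) = 30.16 × 14400/14940 = 29.1 V.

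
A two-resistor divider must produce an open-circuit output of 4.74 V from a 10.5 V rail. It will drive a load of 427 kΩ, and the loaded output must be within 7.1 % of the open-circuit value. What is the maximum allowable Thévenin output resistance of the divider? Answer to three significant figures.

R_th ≤ 32.6 kΩ

Loading drop = R_th/(R_th + R_L) ≤ 0.0710, so R_th ≤ R_L · ε/(1−ε) = 427 kΩ × 0.0710/0.9290 = 32.6 kΩ.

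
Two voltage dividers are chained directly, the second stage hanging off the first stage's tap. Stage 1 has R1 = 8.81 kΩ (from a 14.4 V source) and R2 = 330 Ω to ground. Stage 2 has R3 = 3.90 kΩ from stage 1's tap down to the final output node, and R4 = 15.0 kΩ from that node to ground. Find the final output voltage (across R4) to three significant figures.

Stage 2 presents R3+R4 = 18900 Ω as a load on stage 1's tap.
Stage 1's lower leg becomes R2‖(R3+R4) = 324.3 Ω, so V_mid = 14.4 × 324.3/9134 = 0.5113 V.
Stage 2 is itself unloaded: V_out = V_mid × R4/(R3+R4) = 0.5113 × 15000/18900 = 0.406 V.

V_out ≈ 0.406 V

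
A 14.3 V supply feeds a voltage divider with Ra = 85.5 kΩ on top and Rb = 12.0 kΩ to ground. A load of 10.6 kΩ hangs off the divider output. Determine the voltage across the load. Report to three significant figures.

V_out ≈ 0.883 V

The load sits in parallel with Rb: Rb‖R_L = (12.0 × 10.6) / (12.0 + 10.6) = 5.628 kΩ.
V_out = 14.3 × 5.628 / (85.5 + 5.628) = 14.3 × 5.628/91.13 = 0.883 V.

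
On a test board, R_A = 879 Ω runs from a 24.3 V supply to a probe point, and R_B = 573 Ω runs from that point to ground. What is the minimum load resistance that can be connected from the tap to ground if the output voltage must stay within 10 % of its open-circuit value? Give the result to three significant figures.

R_L(min) ≈ 3.12 kΩ

Output resistance R_th = R_A‖R_B = (879 × 573)/1452 = 346.9 Ω.
The fractional drop is R_th/(R_th + R_L); requiring this ≤ 0.100 gives R_L ≥ R_th(1/0.100 − 1) = 346.9 × 9.000 = 3.12 kΩ.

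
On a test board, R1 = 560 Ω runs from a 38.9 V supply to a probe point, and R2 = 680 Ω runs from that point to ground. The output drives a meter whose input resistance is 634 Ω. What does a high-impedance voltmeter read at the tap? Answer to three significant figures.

V_out ≈ 14.4 V

The load sits in parallel with R2: R2‖R_L = (680 × 634) / (680 + 634) = 328.1 Ω.
V_out = 38.9 × 328.1 / (560 + 328.1) = 38.9 × 328.1/888.1 = 14.4 V.
(Unloaded it would have been 21.3 V.)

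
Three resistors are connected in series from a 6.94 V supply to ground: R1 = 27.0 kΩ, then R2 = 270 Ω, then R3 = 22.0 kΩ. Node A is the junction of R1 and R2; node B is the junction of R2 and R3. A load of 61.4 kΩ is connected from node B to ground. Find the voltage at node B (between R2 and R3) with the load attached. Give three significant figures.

V ≈ 2.59 V

At node B, R3 is in parallel with the load: R3‖R_L = 16200 Ω.
Below node A the resistance is R2 + (R3‖R_L) = 16470 Ω, so V_A = 6.94 × 16470/43470 = 2.629 V.
Then V_B = V_A × (R3‖R_L)/(R2 + R3‖R_L) = 2.629 × 16200/16470 = 2.59 V.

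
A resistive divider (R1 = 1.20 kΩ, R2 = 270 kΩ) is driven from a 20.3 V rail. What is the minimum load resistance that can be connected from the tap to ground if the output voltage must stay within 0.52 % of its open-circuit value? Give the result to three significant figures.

R_L(min) ≈ 229 kΩ

Output resistance R_th = R1‖R2 = (1.20 × 270)/271.2 = 1.195 kΩ.
The fractional drop is R_th/(R_th + R_L); requiring this ≤ 0.00520 gives R_L ≥ R_th(1/0.00520 − 1) = 1.195 × 191.3 = 229 kΩ.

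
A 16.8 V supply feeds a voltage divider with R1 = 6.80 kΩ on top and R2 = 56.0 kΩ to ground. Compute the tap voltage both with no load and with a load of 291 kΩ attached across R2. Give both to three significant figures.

Unloaded: 15.0 V; loaded: 14.7 V

Open-circuit: V = 16.8 × 56.0/(6.80 + 56.0) = 15.0 V.
With the load, R2 becomes R2‖R_L = 46.96 kΩ, so V = 16.8 × 46.96/53.76 = 14.7 V.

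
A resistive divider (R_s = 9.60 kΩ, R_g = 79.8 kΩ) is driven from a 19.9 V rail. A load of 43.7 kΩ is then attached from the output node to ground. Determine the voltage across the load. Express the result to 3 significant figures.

V_out ≈ 14.9 V

The load sits in parallel with R_g: R_g‖R_L = (79.8 × 43.7) / (79.8 + 43.7) = 28.24 kΩ.
V_out = 19.9 × 28.24 / (9.60 + 28.24) = 19.9 × 28.24/37.84 = 14.9 V.
(Unloaded it would have been 17.8 V.)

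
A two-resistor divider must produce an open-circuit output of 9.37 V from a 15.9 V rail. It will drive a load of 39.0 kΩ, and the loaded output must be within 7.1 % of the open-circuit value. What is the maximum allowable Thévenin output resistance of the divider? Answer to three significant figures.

R_th ≤ 2.98 kΩ

Loading drop = R_th/(R_th + R_L) ≤ 0.0710, so R_th ≤ R_L · ε/(1−ε) = 39.0 kΩ × 0.0710/0.9290 = 2.98 kΩ.
(Any R1, R2 with R2/(R1+R2) = 0.589 and R1‖R2 ≤ 2.98 kΩ will meet the spec.)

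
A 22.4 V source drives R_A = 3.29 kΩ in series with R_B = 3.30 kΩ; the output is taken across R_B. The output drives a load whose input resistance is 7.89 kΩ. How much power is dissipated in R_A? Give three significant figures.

Total resistance from the source is R_A + (R_B‖R_L) = 5.617 kΩ, so I = 22.4/5.617 kΩ = 3.988 mA.
P = I²·R_A = (3.988 mA)² × 3.29 kΩ = 52.3 mW.

P ≈ 52.3 mW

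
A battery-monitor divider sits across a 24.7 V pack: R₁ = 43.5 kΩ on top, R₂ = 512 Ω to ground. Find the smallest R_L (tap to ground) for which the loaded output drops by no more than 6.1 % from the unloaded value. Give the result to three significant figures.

R_L(min) ≈ 7.79 kΩ

Output resistance R_th = R₁‖R₂ = (43500 × 512)/44010 = 506.0 Ω.
The fractional drop is R_th/(R_th + R_L); requiring this ≤ 0.0610 gives R_L ≥ R_th(1/0.0610 − 1) = 506.0 × 15.39 = 7.79 kΩ.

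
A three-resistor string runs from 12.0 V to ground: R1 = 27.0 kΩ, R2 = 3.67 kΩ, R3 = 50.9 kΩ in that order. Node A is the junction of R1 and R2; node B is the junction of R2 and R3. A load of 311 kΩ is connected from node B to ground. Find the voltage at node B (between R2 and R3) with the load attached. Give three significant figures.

V ≈ 7.05 V

At node B, R3 is in parallel with the load: R3‖R_L = 43.74 kΩ.
Below node A the resistance is R2 + (R3‖R_L) = 47.41 kΩ, so V_A = 12.0 × 47.41/74.41 = 7.646 V.
Then V_B = V_A × (R3‖R_L)/(R2 + R3‖R_L) = 7.646 × 43.74/47.41 = 7.05 V.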